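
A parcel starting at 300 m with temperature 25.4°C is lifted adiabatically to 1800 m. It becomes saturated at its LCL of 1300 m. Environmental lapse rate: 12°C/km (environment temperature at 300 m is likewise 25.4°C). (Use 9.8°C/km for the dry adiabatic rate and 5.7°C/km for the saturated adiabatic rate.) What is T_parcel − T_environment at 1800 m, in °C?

+5.35°C (parcel warmer than environment)

Parcel:
  300–1300 m, dry: Δz = 1 km ⇒ ΔT = -9.8°C; T = 15.6°C
  1300–1800 m, saturated: Δz = 0.5 km ⇒ ΔT = -2.85°C; T = 12.75°C
Environment:
  300–1800 m, environment: Δz = 1.5 km ⇒ ΔT = -18°C; T = 7.4°C
T_parcel − T_env = 12.75 − 7.4 = +5.35°C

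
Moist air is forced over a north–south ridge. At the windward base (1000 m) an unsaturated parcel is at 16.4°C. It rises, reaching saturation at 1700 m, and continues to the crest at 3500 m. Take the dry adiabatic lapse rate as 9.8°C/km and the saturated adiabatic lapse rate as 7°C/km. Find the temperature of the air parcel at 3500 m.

1000 → 1700 m (dry, 9.8°C/km): ΔT = -9.8 × 0.7 = -6.86°C → T = 9.54°C
1700 → 3500 m (saturated, 7°C/km): ΔT = -7 × 1.8 = -12.6°C → T = -3.06°C

-3.06°C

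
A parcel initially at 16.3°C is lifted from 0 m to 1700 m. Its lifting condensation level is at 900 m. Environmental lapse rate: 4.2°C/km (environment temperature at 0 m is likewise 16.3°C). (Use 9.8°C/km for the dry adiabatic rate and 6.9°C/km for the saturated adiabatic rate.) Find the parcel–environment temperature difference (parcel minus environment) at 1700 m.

-7.2°C (parcel cooler than environment)

Parcel:
  Dry to 900 m: -9.8 × 0.9 km = -8.82°C, so T = 7.48°C.
  Saturated to 1700 m: -6.9 × 0.8 km = -5.52°C, so T = 1.96°C.
Environment:
  Environment to 1700 m: -4.2 × 1.7 km = -7.14°C, so T = 9.16°C.
T_parcel − T_env = 1.96 − 9.16 = -7.2°C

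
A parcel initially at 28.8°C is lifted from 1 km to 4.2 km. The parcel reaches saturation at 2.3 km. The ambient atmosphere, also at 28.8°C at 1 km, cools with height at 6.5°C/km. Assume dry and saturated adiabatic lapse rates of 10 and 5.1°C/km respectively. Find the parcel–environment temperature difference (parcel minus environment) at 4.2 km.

Parcel:
  From 1000 m to 2300 m (dry): cools by 10 × 1.3 = 13°C, giving 15.8°C.
  From 2300 m to 4200 m (saturated): cools by 5.1 × 1.9 = 9.69°C, giving 6.11°C.
Environment:
  From 1000 m to 4200 m (environment): cools by 6.5 × 3.2 = 20.8°C, giving 8°C.
T_parcel − T_env = 6.11 − 8 = -1.89°C

-1.89°C (parcel cooler than environment)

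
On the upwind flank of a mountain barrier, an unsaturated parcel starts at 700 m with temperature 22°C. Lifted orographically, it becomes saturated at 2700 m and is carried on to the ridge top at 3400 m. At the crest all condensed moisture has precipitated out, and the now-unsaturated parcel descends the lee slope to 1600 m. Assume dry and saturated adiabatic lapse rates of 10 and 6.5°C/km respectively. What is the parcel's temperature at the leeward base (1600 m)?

15.45°C

700 → 2700 m (dry, 10°C/km): ΔT = -10 × 2 = -20°C → T = 2°C
2700 → 3400 m (saturated, 6.5°C/km): ΔT = -6.5 × 0.7 = -4.55°C → T = -2.55°C
3400 → 1600 m (dry descent, 10°C/km): ΔT = +10 × 1.8 = +18°C → T = 15.45°C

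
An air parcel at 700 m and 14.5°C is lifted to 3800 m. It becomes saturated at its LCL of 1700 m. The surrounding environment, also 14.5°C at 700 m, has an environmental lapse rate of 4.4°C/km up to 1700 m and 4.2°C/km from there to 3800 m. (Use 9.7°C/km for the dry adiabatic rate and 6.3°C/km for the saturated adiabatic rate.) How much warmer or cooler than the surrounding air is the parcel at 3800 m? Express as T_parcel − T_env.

Parcel:
  Dry to 1700 m: -9.7 × 1 km = -9.7°C, so T = 4.8°C.
  Saturated to 3800 m: -6.3 × 2.1 km = -13.23°C, so T = -8.43°C.
Environment:
  Environment, lower layer to 1700 m: -4.4 × 1 km = -4.4°C, so T = 10.1°C.
  Environment, upper layer to 3800 m: -4.2 × 2.1 km = -8.82°C, so T = 1.28°C.
T_parcel − T_env = -8.43 − 1.28 = -9.71°C

-9.71°C (parcel cooler than environment)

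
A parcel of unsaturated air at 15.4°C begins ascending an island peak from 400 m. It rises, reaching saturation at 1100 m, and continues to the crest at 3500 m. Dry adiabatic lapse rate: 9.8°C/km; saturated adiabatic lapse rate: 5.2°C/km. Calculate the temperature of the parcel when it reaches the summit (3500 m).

400 → 1100 m (dry, 9.8°C/km): ΔT = -9.8 × 0.7 = -6.86°C → T = 8.54°C
1100 → 3500 m (saturated, 5.2°C/km): ΔT = -5.2 × 2.4 = -12.48°C → T = -3.94°C

-3.94°C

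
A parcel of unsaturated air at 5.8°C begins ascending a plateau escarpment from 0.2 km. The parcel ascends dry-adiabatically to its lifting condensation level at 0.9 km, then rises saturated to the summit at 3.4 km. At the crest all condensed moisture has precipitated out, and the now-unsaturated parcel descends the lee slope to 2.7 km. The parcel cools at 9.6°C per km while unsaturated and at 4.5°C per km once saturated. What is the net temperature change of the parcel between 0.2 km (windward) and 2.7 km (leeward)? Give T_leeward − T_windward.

-11.25°C

Dry to 900 m: -9.6 × 0.7 km = -6.72°C, so T = -0.92°C.
Saturated to 3400 m: -4.5 × 2.5 km = -11.25°C, so T = -12.17°C.
Dry descent to 2700 m: +9.6 × 0.7 km = +6.72°C, so T = -5.45°C.
Net change vs windward start: -5.45 − 5.8 = -11.25°C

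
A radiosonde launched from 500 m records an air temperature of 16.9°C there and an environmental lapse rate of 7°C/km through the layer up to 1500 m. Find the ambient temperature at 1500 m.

9.9°C

From 500 m to 1500 m (environmental): cools by 7 × 1 = 7°C, giving 9.9°C.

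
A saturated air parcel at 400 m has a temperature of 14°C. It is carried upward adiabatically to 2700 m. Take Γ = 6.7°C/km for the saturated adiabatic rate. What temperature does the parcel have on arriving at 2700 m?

400 → 2700 m (saturated adiabatic, 6.7°C/km): ΔT = -6.7 × 2.3 = -15.41°C → T = -1.41°C

-1.41°C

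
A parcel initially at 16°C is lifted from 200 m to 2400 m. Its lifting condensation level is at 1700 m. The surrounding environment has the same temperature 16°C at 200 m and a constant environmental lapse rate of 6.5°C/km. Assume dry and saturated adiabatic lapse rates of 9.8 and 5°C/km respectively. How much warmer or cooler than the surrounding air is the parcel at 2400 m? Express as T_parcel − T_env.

-3.9°C (parcel cooler than environment)

Parcel:
  200 → 1700 m (dry, 9.8°C/km): ΔT = -9.8 × 1.5 = -14.7°C → T = 1.3°C
  1700 → 2400 m (saturated, 5°C/km): ΔT = -5 × 0.7 = -3.5°C → T = -2.2°C
Environment:
  200 → 2400 m (environment, 6.5°C/km): ΔT = -6.5 × 2.2 = -14.3°C → T = 1.7°C
T_parcel − T_env = -2.2 − 1.7 = -3.9°C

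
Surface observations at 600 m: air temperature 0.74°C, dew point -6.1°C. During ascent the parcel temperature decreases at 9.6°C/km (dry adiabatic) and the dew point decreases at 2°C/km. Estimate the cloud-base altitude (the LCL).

T and T_d converge at 9.6 − 2 = 7.6°C per km
Height above start = (0.74 − (-6.1)) / 7.6 = 0.9 km
LCL altitude = 600 m + 900 m = 1500 m

1500 m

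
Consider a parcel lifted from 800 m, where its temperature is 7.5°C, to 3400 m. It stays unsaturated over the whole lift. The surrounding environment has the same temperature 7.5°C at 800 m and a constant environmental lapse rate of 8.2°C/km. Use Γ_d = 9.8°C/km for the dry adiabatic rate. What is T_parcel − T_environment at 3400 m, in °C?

-4.16°C (parcel cooler than environment)

Parcel:
  800 → 3400 m (dry, 9.8°C/km): ΔT = -9.8 × 2.6 = -25.48°C → T = -17.98°C
Environment:
  800 → 3400 m (environment, 8.2°C/km): ΔT = -8.2 × 2.6 = -21.32°C → T = -13.82°C
T_parcel − T_env = -17.98 − (-13.82) = -4.16°C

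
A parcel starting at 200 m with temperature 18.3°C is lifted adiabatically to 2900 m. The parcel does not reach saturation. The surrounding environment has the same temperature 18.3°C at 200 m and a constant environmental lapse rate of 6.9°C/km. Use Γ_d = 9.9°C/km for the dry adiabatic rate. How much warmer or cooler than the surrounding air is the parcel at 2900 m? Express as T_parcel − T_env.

Parcel:
  200 → 2900 m (dry, 9.9°C/km): ΔT = -9.9 × 2.7 = -26.73°C → T = -8.43°C
Environment:
  200 → 2900 m (environment, 6.9°C/km): ΔT = -6.9 × 2.7 = -18.63°C → T = -0.33°C
T_parcel − T_env = -8.43 − (-0.33) = -8.1°C

-8.1°C (parcel cooler than environment)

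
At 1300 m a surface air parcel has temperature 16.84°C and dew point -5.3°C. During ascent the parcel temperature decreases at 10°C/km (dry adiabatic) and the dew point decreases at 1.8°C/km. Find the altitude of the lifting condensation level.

T and T_d converge at 10 − 1.8 = 8.2°C per km
Height above start = (16.84 − (-5.3)) / 8.2 = 2.7 km
LCL altitude = 1300 m + 2700 m = 4000 m

4000 m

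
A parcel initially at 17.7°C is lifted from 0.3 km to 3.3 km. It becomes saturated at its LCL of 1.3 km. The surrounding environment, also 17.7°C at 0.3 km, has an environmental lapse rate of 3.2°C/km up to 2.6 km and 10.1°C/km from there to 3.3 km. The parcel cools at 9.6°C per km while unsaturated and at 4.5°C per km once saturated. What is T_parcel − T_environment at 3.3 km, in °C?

Parcel:
  300–1300 m, dry: Δz = 1 km ⇒ ΔT = -9.6°C; T = 8.1°C
  1300–3300 m, saturated: Δz = 2 km ⇒ ΔT = -9°C; T = -0.9°C
Environment:
  300–2600 m, environment, lower layer: Δz = 2.3 km ⇒ ΔT = -7.36°C; T = 10.34°C
  2600–3300 m, environment, upper layer: Δz = 0.7 km ⇒ ΔT = -7.07°C; T = 3.27°C
T_parcel − T_env = -0.9 − 3.27 = -4.17°C

-4.17°C (parcel cooler than environment)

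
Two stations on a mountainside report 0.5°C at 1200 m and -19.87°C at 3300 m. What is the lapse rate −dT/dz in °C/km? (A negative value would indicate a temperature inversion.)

Γ = −ΔT/Δz = (0.5 − (-19.87)) / (3300 − 1200) m
  = 20.37°C / 2.1 km = 9.7°C/km

9.7°C/km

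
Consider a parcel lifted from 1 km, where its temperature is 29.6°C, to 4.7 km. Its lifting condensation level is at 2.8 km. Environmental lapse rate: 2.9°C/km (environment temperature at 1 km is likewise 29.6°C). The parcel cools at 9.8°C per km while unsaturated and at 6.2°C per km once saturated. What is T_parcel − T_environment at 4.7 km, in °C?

Parcel:
  1000 → 2800 m (dry, 9.8°C/km): ΔT = -9.8 × 1.8 = -17.64°C → T = 11.96°C
  2800 → 4700 m (saturated, 6.2°C/km): ΔT = -6.2 × 1.9 = -11.78°C → T = 0.18°C
Environment:
  1000 → 4700 m (environment, 2.9°C/km): ΔT = -2.9 × 3.7 = -10.73°C → T = 18.87°C
T_parcel − T_env = 0.18 − 18.87 = -18.69°C

-18.69°C (parcel cooler than environment)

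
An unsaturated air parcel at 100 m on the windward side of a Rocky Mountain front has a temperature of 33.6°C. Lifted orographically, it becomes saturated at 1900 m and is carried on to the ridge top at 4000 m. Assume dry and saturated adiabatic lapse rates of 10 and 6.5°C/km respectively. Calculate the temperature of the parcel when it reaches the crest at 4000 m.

1.95°C

100 → 1900 m (dry, 10°C/km): ΔT = -10 × 1.8 = -18°C → T = 15.6°C
1900 → 4000 m (saturated, 6.5°C/km): ΔT = -6.5 × 2.1 = -13.65°C → T = 1.95°C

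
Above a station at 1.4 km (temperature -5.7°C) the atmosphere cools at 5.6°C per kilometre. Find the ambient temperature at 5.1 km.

-26.42°C

1400–5100 m, environmental: Δz = 3.7 km ⇒ ΔT = -20.72°C; T = -26.42°C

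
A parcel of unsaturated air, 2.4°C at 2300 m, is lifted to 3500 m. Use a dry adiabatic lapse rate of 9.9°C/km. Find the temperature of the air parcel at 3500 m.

-9.48°C

From 2300 m to 3500 m (dry adiabatic): cools by 9.9 × 1.2 = 11.88°C, giving -9.48°C.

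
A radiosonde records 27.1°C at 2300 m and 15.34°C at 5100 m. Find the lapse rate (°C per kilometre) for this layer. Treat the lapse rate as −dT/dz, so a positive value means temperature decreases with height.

Γ = −ΔT/Δz = (27.1 − 15.34) / (5100 − 2300) m
  = 11.76°C / 2.8 km = 4.2°C/km

4.2°C/km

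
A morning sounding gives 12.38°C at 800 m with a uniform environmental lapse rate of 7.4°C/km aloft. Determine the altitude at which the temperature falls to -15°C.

4500 m

Height above start = (12.38 − (-15)) / 7.4 = 3.7 km
Altitude = 800 m + 3700 m = 4500 m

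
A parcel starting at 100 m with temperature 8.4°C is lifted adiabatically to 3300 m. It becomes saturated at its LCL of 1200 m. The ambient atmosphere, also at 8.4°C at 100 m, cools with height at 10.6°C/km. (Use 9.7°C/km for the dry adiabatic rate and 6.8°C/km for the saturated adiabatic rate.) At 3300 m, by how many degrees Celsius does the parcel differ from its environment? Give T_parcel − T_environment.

+8.97°C (parcel warmer than environment)

Parcel:
  100–1200 m, dry: Δz = 1.1 km ⇒ ΔT = -10.67°C; T = -2.27°C
  1200–3300 m, saturated: Δz = 2.1 km ⇒ ΔT = -14.28°C; T = -16.55°C
Environment:
  100–3300 m, environment: Δz = 3.2 km ⇒ ΔT = -33.92°C; T = -25.52°C
T_parcel − T_env = -16.55 − (-25.52) = +8.97°C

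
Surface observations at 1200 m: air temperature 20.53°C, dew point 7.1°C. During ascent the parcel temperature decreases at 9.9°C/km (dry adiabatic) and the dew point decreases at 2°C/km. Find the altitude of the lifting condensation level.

2900 m

T and T_d converge at 9.9 − 2 = 7.9°C per km
Height above start = (20.53 − 7.1) / 7.9 = 1.7 km
LCL altitude = 1200 m + 1700 m = 2900 m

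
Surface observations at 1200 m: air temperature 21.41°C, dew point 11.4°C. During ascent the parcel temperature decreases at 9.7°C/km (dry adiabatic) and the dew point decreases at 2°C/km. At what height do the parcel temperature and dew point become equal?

2500 m

T and T_d converge at 9.7 − 2 = 7.7°C per km
Height above start = (21.41 − 11.4) / 7.7 = 1.3 km
LCL altitude = 1200 m + 1300 m = 2500 m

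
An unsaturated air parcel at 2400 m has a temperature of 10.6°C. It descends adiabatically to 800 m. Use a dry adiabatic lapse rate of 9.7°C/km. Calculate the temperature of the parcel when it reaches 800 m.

2400–800 m, dry adiabatic: Δz = 1.6 km ⇒ ΔT = +15.52°C; T = 26.12°C

26.12°C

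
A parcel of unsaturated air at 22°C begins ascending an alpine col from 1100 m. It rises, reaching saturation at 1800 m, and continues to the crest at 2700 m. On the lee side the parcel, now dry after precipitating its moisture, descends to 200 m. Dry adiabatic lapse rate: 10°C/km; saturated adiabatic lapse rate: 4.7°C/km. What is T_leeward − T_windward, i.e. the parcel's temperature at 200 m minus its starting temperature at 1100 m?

Dry to 1800 m: -10 × 0.7 km = -7°C, so T = 15°C.
Saturated to 2700 m: -4.7 × 0.9 km = -4.23°C, so T = 10.77°C.
Dry descent to 200 m: +10 × 2.5 km = +25°C, so T = 35.77°C.
Net change vs windward start: 35.77 − 22 = +13.77°C

+13.77°C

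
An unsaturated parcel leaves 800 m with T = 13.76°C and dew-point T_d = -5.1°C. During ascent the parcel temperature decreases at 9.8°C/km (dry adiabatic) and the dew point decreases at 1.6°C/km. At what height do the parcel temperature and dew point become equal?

3100 m

T and T_d converge at 9.8 − 1.6 = 8.2°C per km
Height above start = (13.76 − (-5.1)) / 8.2 = 2.3 km
LCL altitude = 800 m + 2300 m = 3100 m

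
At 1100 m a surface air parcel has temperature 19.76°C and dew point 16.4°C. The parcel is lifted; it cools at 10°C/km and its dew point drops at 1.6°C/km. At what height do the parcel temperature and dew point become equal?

1500 m

T and T_d converge at 10 − 1.6 = 8.4°C per km
Height above start = (19.76 − 16.4) / 8.4 = 0.4 km
LCL altitude = 1100 m + 400 m = 1500 m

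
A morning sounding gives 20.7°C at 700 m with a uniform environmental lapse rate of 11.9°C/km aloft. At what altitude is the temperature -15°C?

3700 m

Height above start = (20.7 − (-15)) / 11.9 = 3 km
Altitude = 700 m + 3000 m = 3700 m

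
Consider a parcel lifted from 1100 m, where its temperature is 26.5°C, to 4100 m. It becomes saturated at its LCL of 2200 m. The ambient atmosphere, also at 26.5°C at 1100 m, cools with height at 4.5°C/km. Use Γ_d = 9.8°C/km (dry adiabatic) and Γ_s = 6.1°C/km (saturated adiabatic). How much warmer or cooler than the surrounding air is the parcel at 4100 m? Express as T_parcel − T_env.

-8.87°C (parcel cooler than environment)

Parcel:
  1100 → 2200 m (dry, 9.8°C/km): ΔT = -9.8 × 1.1 = -10.78°C → T = 15.72°C
  2200 → 4100 m (saturated, 6.1°C/km): ΔT = -6.1 × 1.9 = -11.59°C → T = 4.13°C
Environment:
  1100 → 4100 m (environment, 4.5°C/km): ΔT = -4.5 × 3 = -13.5°C → T = 13°C
T_parcel − T_env = 4.13 − 13 = -8.87°C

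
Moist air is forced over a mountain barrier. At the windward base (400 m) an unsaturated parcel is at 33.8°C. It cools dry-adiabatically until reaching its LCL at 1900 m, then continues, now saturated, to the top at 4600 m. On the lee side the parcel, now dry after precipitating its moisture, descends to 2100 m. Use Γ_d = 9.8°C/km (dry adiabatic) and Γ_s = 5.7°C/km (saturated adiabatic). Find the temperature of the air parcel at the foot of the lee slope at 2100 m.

28.21°C

From 400 m to 1900 m (dry): cools by 9.8 × 1.5 = 14.7°C, giving 19.1°C.
From 1900 m to 4600 m (saturated): cools by 5.7 × 2.7 = 15.39°C, giving 3.71°C.
From 4600 m to 2100 m (dry descent): warms by 9.8 × 2.5 = 24.5°C, giving 28.21°C.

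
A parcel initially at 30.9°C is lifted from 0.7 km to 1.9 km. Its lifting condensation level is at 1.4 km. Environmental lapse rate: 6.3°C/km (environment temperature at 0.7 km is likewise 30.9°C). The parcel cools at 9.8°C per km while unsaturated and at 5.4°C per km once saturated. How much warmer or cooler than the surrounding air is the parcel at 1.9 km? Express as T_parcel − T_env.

Parcel:
  From 700 m to 1400 m (dry): cools by 9.8 × 0.7 = 6.86°C, giving 24.04°C.
  From 1400 m to 1900 m (saturated): cools by 5.4 × 0.5 = 2.7°C, giving 21.34°C.
Environment:
  From 700 m to 1900 m (environment): cools by 6.3 × 1.2 = 7.56°C, giving 23.34°C.
T_parcel − T_env = 21.34 − 23.34 = -2°C

-2°C (parcel cooler than environment)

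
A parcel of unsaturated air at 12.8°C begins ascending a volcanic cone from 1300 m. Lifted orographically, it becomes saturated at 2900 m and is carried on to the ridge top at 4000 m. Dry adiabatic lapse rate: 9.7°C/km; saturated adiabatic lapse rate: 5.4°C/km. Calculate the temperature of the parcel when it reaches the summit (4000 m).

From 1300 m to 2900 m (dry): cools by 9.7 × 1.6 = 15.52°C, giving -2.72°C.
From 2900 m to 4000 m (saturated): cools by 5.4 × 1.1 = 5.94°C, giving -8.66°C.

-8.66°C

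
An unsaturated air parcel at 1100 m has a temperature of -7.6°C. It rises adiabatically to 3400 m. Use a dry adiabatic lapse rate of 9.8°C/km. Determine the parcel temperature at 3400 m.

-30.14°C

1100 → 3400 m (dry adiabatic, 9.8°C/km): ΔT = -9.8 × 2.3 = -22.54°C → T = -30.14°C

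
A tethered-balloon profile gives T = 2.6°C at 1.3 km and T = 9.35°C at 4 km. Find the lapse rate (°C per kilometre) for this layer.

Γ = −ΔT/Δz = (2.6 − 9.35) / (4000 − 1300) m
  = -6.75°C / 2.7 km = -2.5°C/km

-2.5°C/km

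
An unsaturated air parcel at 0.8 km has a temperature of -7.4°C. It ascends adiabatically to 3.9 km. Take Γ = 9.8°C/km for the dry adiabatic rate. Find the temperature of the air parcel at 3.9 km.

From 800 m to 3900 m (dry adiabatic): cools by 9.8 × 3.1 = 30.38°C, giving -37.78°C.

-37.78°C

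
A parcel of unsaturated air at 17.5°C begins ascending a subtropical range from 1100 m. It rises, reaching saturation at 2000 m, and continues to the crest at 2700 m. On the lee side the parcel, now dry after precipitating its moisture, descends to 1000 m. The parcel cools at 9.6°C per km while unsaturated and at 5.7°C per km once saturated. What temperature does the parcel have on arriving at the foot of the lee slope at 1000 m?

1100 → 2000 m (dry, 9.6°C/km): ΔT = -9.6 × 0.9 = -8.64°C → T = 8.86°C
2000 → 2700 m (saturated, 5.7°C/km): ΔT = -5.7 × 0.7 = -3.99°C → T = 4.87°C
2700 → 1000 m (dry descent, 9.6°C/km): ΔT = +9.6 × 1.7 = +16.32°C → T = 21.19°C

21.19°C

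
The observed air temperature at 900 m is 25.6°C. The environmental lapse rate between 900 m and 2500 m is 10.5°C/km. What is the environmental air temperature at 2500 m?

Environmental to 2500 m: -10.5 × 1.6 km = -16.8°C, so T = 8.8°C.

8.8°C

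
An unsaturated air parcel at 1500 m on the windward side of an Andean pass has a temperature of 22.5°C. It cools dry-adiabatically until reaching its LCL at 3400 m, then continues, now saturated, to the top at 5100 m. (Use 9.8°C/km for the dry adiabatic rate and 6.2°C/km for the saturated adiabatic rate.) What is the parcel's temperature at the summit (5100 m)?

-6.66°C

Dry to 3400 m: -9.8 × 1.9 km = -18.62°C, so T = 3.88°C.
Saturated to 5100 m: -6.2 × 1.7 km = -10.54°C, so T = -6.66°C.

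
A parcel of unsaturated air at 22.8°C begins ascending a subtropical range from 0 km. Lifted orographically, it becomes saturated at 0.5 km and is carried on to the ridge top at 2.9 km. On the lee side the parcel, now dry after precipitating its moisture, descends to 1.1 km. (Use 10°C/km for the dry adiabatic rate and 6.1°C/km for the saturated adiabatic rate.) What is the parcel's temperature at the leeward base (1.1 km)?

21.16°C

From 0 m to 500 m (dry): cools by 10 × 0.5 = 5°C, giving 17.8°C.
From 500 m to 2900 m (saturated): cools by 6.1 × 2.4 = 14.64°C, giving 3.16°C.
From 2900 m to 1100 m (dry descent): warms by 10 × 1.8 = 18°C, giving 21.16°C.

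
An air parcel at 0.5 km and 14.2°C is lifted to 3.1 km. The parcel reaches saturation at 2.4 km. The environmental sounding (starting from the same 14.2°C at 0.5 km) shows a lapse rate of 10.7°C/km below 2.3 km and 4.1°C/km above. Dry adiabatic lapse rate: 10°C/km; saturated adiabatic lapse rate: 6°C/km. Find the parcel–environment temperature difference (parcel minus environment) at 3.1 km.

Parcel:
  From 500 m to 2400 m (dry): cools by 10 × 1.9 = 19°C, giving -4.8°C.
  From 2400 m to 3100 m (saturated): cools by 6 × 0.7 = 4.2°C, giving -9°C.
Environment:
  From 500 m to 2300 m (environment, lower layer): cools by 10.7 × 1.8 = 19.26°C, giving -5.06°C.
  From 2300 m to 3100 m (environment, upper layer): cools by 4.1 × 0.8 = 3.28°C, giving -8.34°C.
T_parcel − T_env = -9 − (-8.34) = -0.66°C

-0.66°C (parcel cooler than environment)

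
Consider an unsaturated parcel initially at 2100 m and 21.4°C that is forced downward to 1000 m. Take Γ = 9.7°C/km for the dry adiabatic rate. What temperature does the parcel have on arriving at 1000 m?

32.07°C

From 2100 m to 1000 m (dry adiabatic): warms by 9.7 × 1.1 = 10.67°C, giving 32.07°C.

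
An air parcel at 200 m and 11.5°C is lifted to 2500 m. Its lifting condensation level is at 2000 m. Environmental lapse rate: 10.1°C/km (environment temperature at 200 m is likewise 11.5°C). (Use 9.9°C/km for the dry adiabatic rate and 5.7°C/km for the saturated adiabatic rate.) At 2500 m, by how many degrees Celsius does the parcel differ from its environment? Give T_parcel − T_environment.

Parcel:
  Dry to 2000 m: -9.9 × 1.8 km = -17.82°C, so T = -6.32°C.
  Saturated to 2500 m: -5.7 × 0.5 km = -2.85°C, so T = -9.17°C.
Environment:
  Environment to 2500 m: -10.1 × 2.3 km = -23.23°C, so T = -11.73°C.
T_parcel − T_env = -9.17 − (-11.73) = +2.56°C

+2.56°C (parcel warmer than environment)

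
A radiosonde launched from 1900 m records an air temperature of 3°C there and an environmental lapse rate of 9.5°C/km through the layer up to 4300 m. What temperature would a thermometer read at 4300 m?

1900–4300 m, environmental: Δz = 2.4 km ⇒ ΔT = -22.8°C; T = -19.8°C

-19.8°C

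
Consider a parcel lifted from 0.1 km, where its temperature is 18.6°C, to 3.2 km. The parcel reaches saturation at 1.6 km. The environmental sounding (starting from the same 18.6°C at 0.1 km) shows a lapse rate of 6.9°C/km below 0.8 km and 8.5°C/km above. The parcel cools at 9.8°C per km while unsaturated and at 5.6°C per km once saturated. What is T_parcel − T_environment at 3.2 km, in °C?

+1.57°C (parcel warmer than environment)

Parcel:
  100–1600 m, dry: Δz = 1.5 km ⇒ ΔT = -14.7°C; T = 3.9°C
  1600–3200 m, saturated: Δz = 1.6 km ⇒ ΔT = -8.96°C; T = -5.06°C
Environment:
  100–800 m, environment, lower layer: Δz = 0.7 km ⇒ ΔT = -4.83°C; T = 13.77°C
  800–3200 m, environment, upper layer: Δz = 2.4 km ⇒ ΔT = -20.4°C; T = -6.63°C
T_parcel − T_env = -5.06 − (-6.63) = +1.57°C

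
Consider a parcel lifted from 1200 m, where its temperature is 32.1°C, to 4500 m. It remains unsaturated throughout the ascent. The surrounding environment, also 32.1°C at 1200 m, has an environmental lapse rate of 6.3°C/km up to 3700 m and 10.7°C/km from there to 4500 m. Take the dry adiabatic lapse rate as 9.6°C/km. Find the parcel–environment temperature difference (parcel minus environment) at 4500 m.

Parcel:
  Dry to 4500 m: -9.6 × 3.3 km = -31.68°C, so T = 0.42°C.
Environment:
  Environment, lower layer to 3700 m: -6.3 × 2.5 km = -15.75°C, so T = 16.35°C.
  Environment, upper layer to 4500 m: -10.7 × 0.8 km = -8.56°C, so T = 7.79°C.
T_parcel − T_env = 0.42 − 7.79 = -7.37°C

-7.37°C (parcel cooler than environment)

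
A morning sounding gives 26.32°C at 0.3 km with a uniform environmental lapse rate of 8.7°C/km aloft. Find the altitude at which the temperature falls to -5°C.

Height above start = (26.32 − (-5)) / 8.7 = 3.6 km
Altitude = 300 m + 3600 m = 3900 m

3.9 km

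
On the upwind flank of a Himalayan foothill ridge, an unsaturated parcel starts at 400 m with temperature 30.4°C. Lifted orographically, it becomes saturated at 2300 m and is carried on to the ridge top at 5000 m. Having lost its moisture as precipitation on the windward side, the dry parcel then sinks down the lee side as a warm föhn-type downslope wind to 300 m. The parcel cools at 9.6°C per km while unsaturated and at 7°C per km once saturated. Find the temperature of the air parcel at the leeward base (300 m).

38.38°C

400–2300 m, dry: Δz = 1.9 km ⇒ ΔT = -18.24°C; T = 12.16°C
2300–5000 m, saturated: Δz = 2.7 km ⇒ ΔT = -18.9°C; T = -6.74°C
5000–300 m, dry descent: Δz = 4.7 km ⇒ ΔT = +45.12°C; T = 38.38°C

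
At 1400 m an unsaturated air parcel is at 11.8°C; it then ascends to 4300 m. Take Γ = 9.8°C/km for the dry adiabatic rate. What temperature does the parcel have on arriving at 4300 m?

-16.62°C

1400–4300 m, dry adiabatic: Δz = 2.9 km ⇒ ΔT = -28.42°C; T = -16.62°C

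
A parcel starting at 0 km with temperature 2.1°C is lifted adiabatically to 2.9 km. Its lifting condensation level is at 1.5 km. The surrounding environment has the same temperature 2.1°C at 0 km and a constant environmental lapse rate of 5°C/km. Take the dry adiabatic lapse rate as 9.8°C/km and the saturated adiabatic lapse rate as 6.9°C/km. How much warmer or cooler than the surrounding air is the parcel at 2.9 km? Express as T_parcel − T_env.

-9.86°C (parcel cooler than environment)

Parcel:
  0–1500 m, dry: Δz = 1.5 km ⇒ ΔT = -14.7°C; T = -12.6°C
  1500–2900 m, saturated: Δz = 1.4 km ⇒ ΔT = -9.66°C; T = -22.26°C
Environment:
  0–2900 m, environment: Δz = 2.9 km ⇒ ΔT = -14.5°C; T = -12.4°C
T_parcel − T_env = -22.26 − (-12.4) = -9.86°C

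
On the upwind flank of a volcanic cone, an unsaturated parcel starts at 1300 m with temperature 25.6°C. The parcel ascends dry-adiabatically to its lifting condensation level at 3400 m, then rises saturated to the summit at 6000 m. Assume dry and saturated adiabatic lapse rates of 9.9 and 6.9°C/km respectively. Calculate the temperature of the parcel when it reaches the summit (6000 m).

1300–3400 m, dry: Δz = 2.1 km ⇒ ΔT = -20.79°C; T = 4.81°C
3400–6000 m, saturated: Δz = 2.6 km ⇒ ΔT = -17.94°C; T = -13.13°C

-13.13°C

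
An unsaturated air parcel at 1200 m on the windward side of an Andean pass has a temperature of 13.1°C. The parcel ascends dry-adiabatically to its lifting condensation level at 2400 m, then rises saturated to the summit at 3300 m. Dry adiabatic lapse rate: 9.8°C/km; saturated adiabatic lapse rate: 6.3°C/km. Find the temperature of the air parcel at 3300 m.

-4.33°C

1200–2400 m, dry: Δz = 1.2 km ⇒ ΔT = -11.76°C; T = 1.34°C
2400–3300 m, saturated: Δz = 0.9 km ⇒ ΔT = -5.67°C; T = -4.33°C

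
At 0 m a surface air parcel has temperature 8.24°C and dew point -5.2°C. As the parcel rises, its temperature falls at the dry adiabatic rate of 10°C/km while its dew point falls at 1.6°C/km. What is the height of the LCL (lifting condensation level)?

T and T_d converge at 10 − 1.6 = 8.4°C per km
Height above start = (8.24 − (-5.2)) / 8.4 = 1.6 km
LCL altitude = 0 m + 1600 m = 1600 m

1600 m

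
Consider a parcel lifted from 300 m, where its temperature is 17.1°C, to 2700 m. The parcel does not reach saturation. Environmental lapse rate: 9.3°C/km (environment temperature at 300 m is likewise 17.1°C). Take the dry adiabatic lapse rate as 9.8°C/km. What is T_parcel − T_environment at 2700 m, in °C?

Parcel:
  Dry to 2700 m: -9.8 × 2.4 km = -23.52°C, so T = -6.42°C.
Environment:
  Environment to 2700 m: -9.3 × 2.4 km = -22.32°C, so T = -5.22°C.
T_parcel − T_env = -6.42 − (-5.22) = -1.2°C

-1.2°C (parcel cooler than environment)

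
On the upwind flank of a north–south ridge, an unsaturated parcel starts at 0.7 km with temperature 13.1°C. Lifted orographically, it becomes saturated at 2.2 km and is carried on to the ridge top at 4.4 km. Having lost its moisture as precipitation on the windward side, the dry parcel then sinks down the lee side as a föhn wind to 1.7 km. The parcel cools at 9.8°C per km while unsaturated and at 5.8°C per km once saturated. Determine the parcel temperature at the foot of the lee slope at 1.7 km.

12.1°C

700 → 2200 m (dry, 9.8°C/km): ΔT = -9.8 × 1.5 = -14.7°C → T = -1.6°C
2200 → 4400 m (saturated, 5.8°C/km): ΔT = -5.8 × 2.2 = -12.76°C → T = -14.36°C
4400 → 1700 m (dry descent, 9.8°C/km): ΔT = +9.8 × 2.7 = +26.46°C → T = 12.1°C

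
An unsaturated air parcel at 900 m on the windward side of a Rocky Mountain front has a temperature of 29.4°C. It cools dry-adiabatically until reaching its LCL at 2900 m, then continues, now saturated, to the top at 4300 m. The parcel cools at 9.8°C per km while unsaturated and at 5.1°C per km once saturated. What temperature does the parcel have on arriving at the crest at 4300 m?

900 → 2900 m (dry, 9.8°C/km): ΔT = -9.8 × 2 = -19.6°C → T = 9.8°C
2900 → 4300 m (saturated, 5.1°C/km): ΔT = -5.1 × 1.4 = -7.14°C → T = 2.66°C

2.66°C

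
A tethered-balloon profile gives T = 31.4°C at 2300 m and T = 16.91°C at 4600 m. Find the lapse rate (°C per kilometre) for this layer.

6.3°C/km

Γ = −ΔT/Δz = (31.4 − 16.91) / (4600 − 2300) m
  = 14.49°C / 2.3 km = 6.3°C/km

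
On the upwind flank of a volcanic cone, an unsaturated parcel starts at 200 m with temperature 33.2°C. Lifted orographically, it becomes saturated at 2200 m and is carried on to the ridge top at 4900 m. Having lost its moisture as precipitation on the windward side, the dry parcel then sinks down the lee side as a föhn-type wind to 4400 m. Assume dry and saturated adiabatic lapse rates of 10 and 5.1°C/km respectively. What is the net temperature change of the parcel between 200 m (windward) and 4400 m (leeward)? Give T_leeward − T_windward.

200–2200 m, dry: Δz = 2 km ⇒ ΔT = -20°C; T = 13.2°C
2200–4900 m, saturated: Δz = 2.7 km ⇒ ΔT = -13.77°C; T = -0.57°C
4900–4400 m, dry descent: Δz = 0.5 km ⇒ ΔT = +5°C; T = 4.43°C
Net change vs windward start: 4.43 − 33.2 = -28.77°C

-28.77°C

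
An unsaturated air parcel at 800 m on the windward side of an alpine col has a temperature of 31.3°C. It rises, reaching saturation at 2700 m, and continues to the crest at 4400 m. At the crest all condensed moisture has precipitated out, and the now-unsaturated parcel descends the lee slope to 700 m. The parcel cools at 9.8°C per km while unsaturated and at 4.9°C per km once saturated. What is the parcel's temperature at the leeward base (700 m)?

800–2700 m, dry: Δz = 1.9 km ⇒ ΔT = -18.62°C; T = 12.68°C
2700–4400 m, saturated: Δz = 1.7 km ⇒ ΔT = -8.33°C; T = 4.35°C
4400–700 m, dry descent: Δz = 3.7 km ⇒ ΔT = +36.26°C; T = 40.61°C

40.61°C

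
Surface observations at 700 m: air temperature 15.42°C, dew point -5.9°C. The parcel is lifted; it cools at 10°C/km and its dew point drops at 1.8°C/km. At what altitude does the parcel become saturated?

3300 m

T and T_d converge at 10 − 1.8 = 8.2°C per km
Height above start = (15.42 − (-5.9)) / 8.2 = 2.6 km
LCL altitude = 700 m + 2600 m = 3300 m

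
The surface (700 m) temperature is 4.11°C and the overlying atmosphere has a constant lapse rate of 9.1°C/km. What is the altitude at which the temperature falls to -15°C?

Height above start = (4.11 − (-15)) / 9.1 = 2.1 km
Altitude = 700 m + 2100 m = 2800 m

2800 m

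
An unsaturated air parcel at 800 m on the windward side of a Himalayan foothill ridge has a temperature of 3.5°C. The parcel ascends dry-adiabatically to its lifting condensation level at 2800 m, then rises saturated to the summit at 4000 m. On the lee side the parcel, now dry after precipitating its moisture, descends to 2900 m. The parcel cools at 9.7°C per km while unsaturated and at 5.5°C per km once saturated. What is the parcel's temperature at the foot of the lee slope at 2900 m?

800 → 2800 m (dry, 9.7°C/km): ΔT = -9.7 × 2 = -19.4°C → T = -15.9°C
2800 → 4000 m (saturated, 5.5°C/km): ΔT = -5.5 × 1.2 = -6.6°C → T = -22.5°C
4000 → 2900 m (dry descent, 9.7°C/km): ΔT = +9.7 × 1.1 = +10.67°C → T = -11.83°C

-11.83°C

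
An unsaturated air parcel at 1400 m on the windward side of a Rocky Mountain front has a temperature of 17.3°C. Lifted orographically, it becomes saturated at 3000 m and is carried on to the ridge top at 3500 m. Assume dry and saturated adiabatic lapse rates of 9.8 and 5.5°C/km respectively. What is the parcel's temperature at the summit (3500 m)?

Dry to 3000 m: -9.8 × 1.6 km = -15.68°C, so T = 1.62°C.
Saturated to 3500 m: -5.5 × 0.5 km = -2.75°C, so T = -1.13°C.

-1.13°C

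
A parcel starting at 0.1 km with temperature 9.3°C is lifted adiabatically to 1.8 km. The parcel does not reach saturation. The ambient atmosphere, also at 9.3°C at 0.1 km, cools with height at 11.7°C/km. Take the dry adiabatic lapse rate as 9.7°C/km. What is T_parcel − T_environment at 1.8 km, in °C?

+3.4°C (parcel warmer than environment)

Parcel:
  Dry to 1800 m: -9.7 × 1.7 km = -16.49°C, so T = -7.19°C.
Environment:
  Environment to 1800 m: -11.7 × 1.7 km = -19.89°C, so T = -10.59°C.
T_parcel − T_env = -7.19 − (-10.59) = +3.4°C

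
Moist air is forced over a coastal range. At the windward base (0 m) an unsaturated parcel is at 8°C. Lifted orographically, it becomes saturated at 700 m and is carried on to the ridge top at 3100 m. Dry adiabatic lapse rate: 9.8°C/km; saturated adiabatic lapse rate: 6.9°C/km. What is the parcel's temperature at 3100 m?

-15.42°C

0 → 700 m (dry, 9.8°C/km): ΔT = -9.8 × 0.7 = -6.86°C → T = 1.14°C
700 → 3100 m (saturated, 6.9°C/km): ΔT = -6.9 × 2.4 = -16.56°C → T = -15.42°C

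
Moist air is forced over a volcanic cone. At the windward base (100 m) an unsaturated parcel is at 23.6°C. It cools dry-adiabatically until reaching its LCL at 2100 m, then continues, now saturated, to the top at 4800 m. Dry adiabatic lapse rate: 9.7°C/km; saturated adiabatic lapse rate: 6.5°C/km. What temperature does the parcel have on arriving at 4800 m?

Dry to 2100 m: -9.7 × 2 km = -19.4°C, so T = 4.2°C.
Saturated to 4800 m: -6.5 × 2.7 km = -17.55°C, so T = -13.35°C.

-13.35°C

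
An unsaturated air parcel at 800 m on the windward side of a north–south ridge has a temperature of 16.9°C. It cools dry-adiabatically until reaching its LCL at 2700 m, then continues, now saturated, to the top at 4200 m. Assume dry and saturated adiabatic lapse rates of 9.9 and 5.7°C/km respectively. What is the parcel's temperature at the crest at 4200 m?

800–2700 m, dry: Δz = 1.9 km ⇒ ΔT = -18.81°C; T = -1.91°C
2700–4200 m, saturated: Δz = 1.5 km ⇒ ΔT = -8.55°C; T = -10.46°C

-10.46°C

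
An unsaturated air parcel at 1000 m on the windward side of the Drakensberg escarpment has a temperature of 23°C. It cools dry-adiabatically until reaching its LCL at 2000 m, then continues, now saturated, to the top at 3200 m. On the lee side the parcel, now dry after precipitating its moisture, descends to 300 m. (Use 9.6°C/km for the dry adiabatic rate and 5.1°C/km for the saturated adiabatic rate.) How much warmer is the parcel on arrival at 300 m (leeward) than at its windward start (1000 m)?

+12.12°C

From 1000 m to 2000 m (dry): cools by 9.6 × 1 = 9.6°C, giving 13.4°C.
From 2000 m to 3200 m (saturated): cools by 5.1 × 1.2 = 6.12°C, giving 7.28°C.
From 3200 m to 300 m (dry descent): warms by 9.6 × 2.9 = 27.84°C, giving 35.12°C.
Net change vs windward start: 35.12 − 23 = +12.12°C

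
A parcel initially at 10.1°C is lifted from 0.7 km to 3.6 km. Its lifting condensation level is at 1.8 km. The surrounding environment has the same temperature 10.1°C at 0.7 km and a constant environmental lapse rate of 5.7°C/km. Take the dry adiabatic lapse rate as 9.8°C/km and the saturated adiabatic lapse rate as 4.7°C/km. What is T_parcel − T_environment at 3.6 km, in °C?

-2.71°C (parcel cooler than environment)

Parcel:
  700–1800 m, dry: Δz = 1.1 km ⇒ ΔT = -10.78°C; T = -0.68°C
  1800–3600 m, saturated: Δz = 1.8 km ⇒ ΔT = -8.46°C; T = -9.14°C
Environment:
  700–3600 m, environment: Δz = 2.9 km ⇒ ΔT = -16.53°C; T = -6.43°C
T_parcel − T_env = -9.14 − (-6.43) = -2.71°C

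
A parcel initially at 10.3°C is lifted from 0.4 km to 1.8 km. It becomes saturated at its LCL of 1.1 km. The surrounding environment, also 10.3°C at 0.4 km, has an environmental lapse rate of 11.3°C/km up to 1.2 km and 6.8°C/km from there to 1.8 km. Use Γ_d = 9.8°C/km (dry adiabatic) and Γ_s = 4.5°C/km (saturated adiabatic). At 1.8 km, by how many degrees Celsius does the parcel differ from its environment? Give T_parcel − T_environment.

Parcel:
  Dry to 1100 m: -9.8 × 0.7 km = -6.86°C, so T = 3.44°C.
  Saturated to 1800 m: -4.5 × 0.7 km = -3.15°C, so T = 0.29°C.
Environment:
  Environment, lower layer to 1200 m: -11.3 × 0.8 km = -9.04°C, so T = 1.26°C.
  Environment, upper layer to 1800 m: -6.8 × 0.6 km = -4.08°C, so T = -2.82°C.
T_parcel − T_env = 0.29 − (-2.82) = +3.11°C

+3.11°C (parcel warmer than environment)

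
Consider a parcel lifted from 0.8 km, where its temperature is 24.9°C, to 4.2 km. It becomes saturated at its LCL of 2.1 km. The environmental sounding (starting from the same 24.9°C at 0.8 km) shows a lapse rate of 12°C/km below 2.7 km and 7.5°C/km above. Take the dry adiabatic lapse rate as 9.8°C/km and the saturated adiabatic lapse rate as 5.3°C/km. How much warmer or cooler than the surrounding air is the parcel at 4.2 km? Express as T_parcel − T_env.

Parcel:
  From 800 m to 2100 m (dry): cools by 9.8 × 1.3 = 12.74°C, giving 12.16°C.
  From 2100 m to 4200 m (saturated): cools by 5.3 × 2.1 = 11.13°C, giving 1.03°C.
Environment:
  From 800 m to 2700 m (environment, lower layer): cools by 12 × 1.9 = 22.8°C, giving 2.1°C.
  From 2700 m to 4200 m (environment, upper layer): cools by 7.5 × 1.5 = 11.25°C, giving -9.15°C.
T_parcel − T_env = 1.03 − (-9.15) = +10.18°C

+10.18°C (parcel warmer than environment)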